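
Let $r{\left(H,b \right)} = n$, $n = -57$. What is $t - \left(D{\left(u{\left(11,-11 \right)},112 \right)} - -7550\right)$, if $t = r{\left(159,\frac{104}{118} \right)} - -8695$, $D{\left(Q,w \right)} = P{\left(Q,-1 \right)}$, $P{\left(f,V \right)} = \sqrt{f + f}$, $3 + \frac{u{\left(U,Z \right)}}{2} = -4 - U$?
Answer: $1088 - 6 i \sqrt{2} \approx 1088.0 - 8.4853 i$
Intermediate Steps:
$u{\left(U,Z \right)} = -14 - 2 U$ ($u{\left(U,Z \right)} = -6 + 2 \left(-4 - U\right) = -6 - \left(8 + 2 U\right) = -14 - 2 U$)
$P{\left(f,V \right)} = \sqrt{2} \sqrt{f}$ ($P{\left(f,V \right)} = \sqrt{2 f} = \sqrt{2} \sqrt{f}$)
$r{\left(H,b \right)} = -57$
$D{\left(Q,w \right)} = \sqrt{2} \sqrt{Q}$
$t = 8638$ ($t = -57 - -8695 = -57 + 8695 = 8638$)
$t - \left(D{\left(u{\left(11,-11 \right)},112 \right)} - -7550\right) = 8638 - \left(\sqrt{2} \sqrt{-14 - 22} - -7550\right) = 8638 - \left(\sqrt{2} \sqrt{-14 - 22} + 7550\right) = 8638 - \left(\sqrt{2} \sqrt{-36} + 7550\right) = 8638 - \left(\sqrt{2} \cdot 6 i + 7550\right) = 8638 - \left(6 i \sqrt{2} + 7550\right) = 8638 - \left(7550 + 6 i \sqrt{2}\right) = 1088 - 6 i \sqrt{2}$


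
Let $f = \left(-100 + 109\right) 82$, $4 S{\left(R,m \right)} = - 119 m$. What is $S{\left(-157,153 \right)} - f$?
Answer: $- \frac{21159}{4} \approx -5289.8$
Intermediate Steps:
$S{\left(R,m \right)} = - \frac{119 m}{4}$ ($S{\left(R,m \right)} = \frac{\left(-119\right) m}{4} = - \frac{119 m}{4}$)
$f = 738$ ($f = 9 \cdot 82 = 738$)
$S{\left(-157,153 \right)} - f = \left(- \frac{119}{4}\right) 153 - 738 = - \frac{18207}{4} - 738 = - \frac{21159}{4}$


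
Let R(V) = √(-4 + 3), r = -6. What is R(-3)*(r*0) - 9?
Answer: -9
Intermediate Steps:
R(V) = I (R(V) = √(-1) = I)
R(-3)*(r*0) - 9 = I*(-6*0) - 9 = I*0 - 9 = 0 - 9 = -9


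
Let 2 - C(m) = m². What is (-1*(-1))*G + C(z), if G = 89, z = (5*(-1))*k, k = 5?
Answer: -534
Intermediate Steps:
z = -25 (z = (5*(-1))*5 = -5*5 = -25)
C(m) = 2 - m²
(-1*(-1))*G + C(z) = -1*(-1)*89 + (2 - 1*(-25)²) = 1*89 + (2 - 1*625) = 89 + (2 - 625) = 89 - 623 = -534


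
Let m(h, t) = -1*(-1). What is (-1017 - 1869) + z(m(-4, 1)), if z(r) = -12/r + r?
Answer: -2897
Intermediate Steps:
m(h, t) = 1
z(r) = r - 12/r
(-1017 - 1869) + z(m(-4, 1)) = (-1017 - 1869) + (1 - 12/1) = -2886 + (1 - 12*1) = -2886 + (1 - 12) = -2886 - 11 = -2897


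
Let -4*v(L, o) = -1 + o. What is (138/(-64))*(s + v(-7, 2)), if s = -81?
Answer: 22425/128 ≈ 175.20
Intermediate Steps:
v(L, o) = 1/4 - o/4 (v(L, o) = -(-1 + o)/4 = 1/4 - o/4)
(138/(-64))*(s + v(-7, 2)) = (138/(-64))*(-81 + (1/4 - 1/4*2)) = (138*(-1/64))*(-81 + (1/4 - 1/2)) = -69*(-81 - 1/4)/32 = -69/32*(-325/4) = 22425/128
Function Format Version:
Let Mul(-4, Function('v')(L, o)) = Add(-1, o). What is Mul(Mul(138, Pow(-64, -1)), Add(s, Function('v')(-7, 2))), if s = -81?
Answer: Rational(22425, 128) ≈ 175.20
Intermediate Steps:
Function('v')(L, o) = Add(Rational(1, 4), Mul(Rational(-1, 4), o)) (Function('v')(L, o) = Mul(Rational(-1, 4), Add(-1, o)) = Add(Rational(1, 4), Mul(Rational(-1, 4), o)))
Mul(Mul(138, Pow(-64, -1)), Add(s, Function('v')(-7, 2))) = Mul(Mul(138, Pow(-64, -1)), Add(-81, Add(Rational(1, 4), Mul(Rational(-1, 4), 2)))) = Mul(Mul(138, Rational(-1, 64)), Add(-81, Add(Rational(1, 4), Rational(-1, 2)))) = Mul(Rational(-69, 32), Add(-81, Rational(-1, 4))) = Mul(Rational(-69, 32), Rational(-325, 4)) = Rational(22425, 128)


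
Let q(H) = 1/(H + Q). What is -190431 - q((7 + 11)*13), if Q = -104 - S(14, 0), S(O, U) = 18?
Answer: -21328273/112 ≈ -1.9043e+5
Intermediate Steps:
Q = -122 (Q = -104 - 1*18 = -104 - 18 = -122)
q(H) = 1/(-122 + H) (q(H) = 1/(H - 122) = 1/(-122 + H))
-190431 - q((7 + 11)*13) = -190431 - 1/(-122 + (7 + 11)*13) = -190431 - 1/(-122 + 18*13) = -190431 - 1/(-122 + 234) = -190431 - 1/112 = -21328273/112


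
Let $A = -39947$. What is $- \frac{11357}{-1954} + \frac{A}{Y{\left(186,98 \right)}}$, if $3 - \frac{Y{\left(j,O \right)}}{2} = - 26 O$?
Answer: $- \frac{5028256}{2492327} \approx -2.0175$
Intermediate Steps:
$Y{\left(j,O \right)} = 6 + 52 O$ ($Y{\left(j,O \right)} = 6 - 2 \left(- 26 O\right) = 6 + 52 O$)
$- \frac{11357}{-1954} + \frac{A}{Y{\left(186,98 \right)}} = - \frac{11357}{-1954} - \frac{39947}{6 + 52 \cdot 98} = \left(-11357\right) \left(- \frac{1}{1954}\right) - \frac{39947}{6 + 5096} = \frac{11357}{1954} - \frac{39947}{5102} = - \frac{5028256}{2492327}$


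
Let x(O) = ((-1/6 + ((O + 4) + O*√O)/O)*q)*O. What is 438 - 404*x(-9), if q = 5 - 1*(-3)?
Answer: 11750 + 87264*I ≈ 11750.0 + 87264.0*I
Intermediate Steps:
q = 8 (q = 5 + 3 = 8)
x(O) = O*(-4/3 + 8*(4 + O + O^(3/2))/O) (x(O) = ((-1/6 + ((O + 4) + O*√O)/O)*8)*O = ((-1*⅙ + ((4 + O) + O^(3/2))/O)*8)*O = ((-⅙ + (4 + O + O^(3/2))/O)*8)*O = (-4/3 + 8*(4 + O + O^(3/2))/O)*O = O*(-4/3 + 8*(4 + O + O^(3/2))/O))
438 - 404*x(-9) = 438 - 404*(32 + 8*(-9)^(3/2) + (20/3)*(-9)) = 438 - 404*(32 + 8*(-27*I) - 60) = 438 - 404*(32 - 216*I - 60) = 438 - 404*(-28 - 216*I) = 438 + (11312 + 87264*I) = 11750 + 87264*I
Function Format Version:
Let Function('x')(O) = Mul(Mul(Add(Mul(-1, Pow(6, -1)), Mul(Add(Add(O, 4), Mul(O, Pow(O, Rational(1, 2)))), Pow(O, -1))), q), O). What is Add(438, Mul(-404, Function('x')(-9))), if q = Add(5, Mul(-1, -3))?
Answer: Add(11750, Mul(87264, I)) ≈ Add(11750., Mul(87264., I))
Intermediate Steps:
q = 8 (q = Add(5, 3) = 8)
Function('x')(O) = Mul(O, Add(Rational(-4, 3), Mul(8, Pow(O, -1), Add(4, O, Pow(O, Rational(3, 2)))))) (Function('x')(O) = Mul(Mul(Add(Mul(-1, Pow(6, -1)), Mul(Add(Add(O, 4), Mul(O, Pow(O, Rational(1, 2)))), Pow(O, -1))), 8), O) = Mul(Mul(Add(Mul(-1, Rational(1, 6)), Mul(Add(Add(4, O), Pow(O, Rational(3, 2))), Pow(O, -1))), 8), O) = Mul(Mul(Add(Rational(-1, 6), Mul(Add(4, O, Pow(O, Rational(3, 2))), Pow(O, -1))), 8), O) = Mul(Mul(Add(Rational(-1, 6), Mul(Pow(O, -1), Add(4, O, Pow(O, Rational(3, 2))))), 8), O) = Mul(Add(Rational(-4, 3), Mul(8, Pow(O, -1), Add(4, O, Pow(O, Rational(3, 2))))), O) = Mul(O, Add(Rational(-4, 3), Mul(8, Pow(O, -1), Add(4, O, Pow(O, Rational(3, 2)))))))
Add(438, Mul(-404, Function('x')(-9))) = Add(438, Mul(-404, Add(32, Mul(8, Pow(-9, Rational(3, 2))), Mul(Rational(20, 3), -9)))) = Add(438, Mul(-404, Add(32, Mul(8, Mul(-27, I)), -60))) = Add(438, Mul(-404, Add(32, Mul(-216, I), -60))) = Add(438, Mul(-404, Add(-28, Mul(-216, I)))) = Add(438, Add(11312, Mul(87264, I))) = Add(11750, Mul(87264, I))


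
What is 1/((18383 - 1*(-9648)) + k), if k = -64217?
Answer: -1/36186 ≈ -2.7635e-5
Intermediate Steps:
1/((18383 - 1*(-9648)) + k) = 1/((18383 - 1*(-9648)) - 64217) = 1/((18383 + 9648) - 64217) = 1/(28031 - 64217) = 1/(-36186) = -1/36186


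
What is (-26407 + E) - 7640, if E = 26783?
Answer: -7264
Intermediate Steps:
(-26407 + E) - 7640 = (-26407 + 26783) - 7640 = 376 - 7640 = -7264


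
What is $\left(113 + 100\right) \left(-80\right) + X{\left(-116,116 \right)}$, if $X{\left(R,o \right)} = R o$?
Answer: $-30496$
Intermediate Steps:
$\left(113 + 100\right) \left(-80\right) + X{\left(-116,116 \right)} = \left(113 + 100\right) \left(-80\right) - 13456 = 213 \left(-80\right) - 13456 = -17040 - 13456 = -30496$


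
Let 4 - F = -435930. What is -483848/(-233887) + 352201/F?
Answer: 293301029319/101959295458 ≈ 2.8766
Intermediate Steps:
F = 435934 (F = 4 - 1*(-435930) = 4 + 435930 = 435934)
-483848/(-233887) + 352201/F = -483848/(-233887) + 352201/435934 = -483848*(-1/233887) + 352201*(1/435934) = 483848/233887 + 352201/435934 = 293301029319/101959295458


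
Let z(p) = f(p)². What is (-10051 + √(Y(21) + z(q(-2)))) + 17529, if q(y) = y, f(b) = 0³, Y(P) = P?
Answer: 7478 + √21 ≈ 7482.6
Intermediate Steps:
f(b) = 0
z(p) = 0 (z(p) = 0² = 0)
(-10051 + √(Y(21) + z(q(-2)))) + 17529 = (-10051 + √(21 + 0)) + 17529 = (-10051 + √21) + 17529 = 7478 + √21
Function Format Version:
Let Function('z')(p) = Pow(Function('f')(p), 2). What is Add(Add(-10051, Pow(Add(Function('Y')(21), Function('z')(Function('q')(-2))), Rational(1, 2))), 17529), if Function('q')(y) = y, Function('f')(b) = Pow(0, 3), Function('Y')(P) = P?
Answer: Add(7478, Pow(21, Rational(1, 2))) ≈ 7482.6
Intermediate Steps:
Function('f')(b) = 0
Function('z')(p) = 0 (Function('z')(p) = Pow(0, 2) = 0)
Add(Add(-10051, Pow(Add(Function('Y')(21), Function('z')(Function('q')(-2))), Rational(1, 2))), 17529) = Add(Add(-10051, Pow(Add(21, 0), Rational(1, 2))), 17529) = Add(Add(-10051, Pow(21, Rational(1, 2))), 17529) = Add(7478, Pow(21, Rational(1, 2)))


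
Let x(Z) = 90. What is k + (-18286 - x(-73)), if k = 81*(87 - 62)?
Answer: -16351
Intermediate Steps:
k = 2025 (k = 81*25 = 2025)
k + (-18286 - x(-73)) = 2025 + (-18286 - 1*90) = 2025 + (-18286 - 90) = 2025 - 18376 = -16351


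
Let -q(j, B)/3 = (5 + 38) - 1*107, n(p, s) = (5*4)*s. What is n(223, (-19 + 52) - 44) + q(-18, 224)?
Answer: -28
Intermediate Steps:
n(p, s) = 20*s
q(j, B) = 192 (q(j, B) = -3*((5 + 38) - 1*107) = -3*(43 - 107) = -3*(-64) = 192)
n(223, (-19 + 52) - 44) + q(-18, 224) = 20*((-19 + 52) - 44) + 192 = 20*(33 - 44) + 192 = 20*(-11) + 192 = -220 + 192 = -28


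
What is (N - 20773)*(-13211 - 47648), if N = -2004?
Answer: 1386185443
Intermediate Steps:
(N - 20773)*(-13211 - 47648) = (-2004 - 20773)*(-13211 - 47648) = -22777*(-60859) = 1386185443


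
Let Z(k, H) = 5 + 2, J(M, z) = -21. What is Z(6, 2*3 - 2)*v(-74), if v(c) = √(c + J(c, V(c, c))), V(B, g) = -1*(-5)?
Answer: 7*I*√95 ≈ 68.228*I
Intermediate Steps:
V(B, g) = 5
Z(k, H) = 7
v(c) = √(-21 + c) (v(c) = √(c - 21) = √(-21 + c))
Z(6, 2*3 - 2)*v(-74) = 7*√(-21 - 74) = 7*√(-95) = 7*(I*√95) = 7*I*√95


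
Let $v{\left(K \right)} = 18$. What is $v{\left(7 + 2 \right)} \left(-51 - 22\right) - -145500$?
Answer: $144186$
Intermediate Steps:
$v{\left(7 + 2 \right)} \left(-51 - 22\right) - -145500 = 18 \left(-51 - 22\right) - -145500 = 18 \left(-73\right) + 145500 = -1314 + 145500 = 144186$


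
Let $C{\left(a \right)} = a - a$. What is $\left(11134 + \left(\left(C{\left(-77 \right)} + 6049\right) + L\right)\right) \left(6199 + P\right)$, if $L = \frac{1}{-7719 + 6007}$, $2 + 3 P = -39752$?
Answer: $- \frac{207460570105}{1712} \approx -1.2118 \cdot 10^{8}$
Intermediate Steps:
$P = - \frac{39754}{3}$ ($P = - \frac{2}{3} + \frac{1}{3} \left(-39752\right) = - \frac{2}{3} - \frac{39752}{3} = - \frac{39754}{3} \approx -13251.0$)
$C{\left(a \right)} = 0$
$L = - \frac{1}{1712}$ ($L = \frac{1}{-1712} = - \frac{1}{1712} \approx -0.00058411$)
$\left(11134 + \left(\left(C{\left(-77 \right)} + 6049\right) + L\right)\right) \left(6199 + P\right) = \left(11134 + \left(\left(0 + 6049\right) - \frac{1}{1712}\right)\right) \left(6199 - \frac{39754}{3}\right) = \left(11134 + \left(6049 - \frac{1}{1712}\right)\right) \left(- \frac{21157}{3}\right) = \left(11134 + \frac{10355887}{1712}\right) \left(- \frac{21157}{3}\right) = \frac{29417295}{1712} \left(- \frac{21157}{3}\right) = - \frac{207460570105}{1712}$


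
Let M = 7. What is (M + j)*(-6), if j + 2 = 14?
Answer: -114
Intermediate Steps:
j = 12 (j = -2 + 14 = 12)
(M + j)*(-6) = (7 + 12)*(-6) = 19*(-6) = -114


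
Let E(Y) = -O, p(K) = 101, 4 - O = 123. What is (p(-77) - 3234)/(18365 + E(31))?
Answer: -3133/18484 ≈ -0.16950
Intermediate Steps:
O = -119 (O = 4 - 1*123 = 4 - 123 = -119)
E(Y) = 119 (E(Y) = -1*(-119) = 119)
(p(-77) - 3234)/(18365 + E(31)) = (101 - 3234)/(18365 + 119) = -3133/18484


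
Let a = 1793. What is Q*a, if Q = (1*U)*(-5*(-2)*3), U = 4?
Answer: 215160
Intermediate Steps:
Q = 120 (Q = (1*4)*(-5*(-2)*3) = 4*(10*3) = 4*30 = 120)
Q*a = 120*1793 = 215160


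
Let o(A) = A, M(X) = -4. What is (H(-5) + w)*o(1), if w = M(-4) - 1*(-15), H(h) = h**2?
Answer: 36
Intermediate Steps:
w = 11 (w = -4 - 1*(-15) = -4 + 15 = 11)
(H(-5) + w)*o(1) = ((-5)**2 + 11)*1 = (25 + 11)*1 = 36*1 = 36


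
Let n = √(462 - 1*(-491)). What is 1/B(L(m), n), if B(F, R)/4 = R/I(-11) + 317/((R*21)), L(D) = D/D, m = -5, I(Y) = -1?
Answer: -21*√953/78784 ≈ -0.0082286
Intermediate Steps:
n = √953 (n = √(462 + 491) = √953 ≈ 30.871)
L(D) = 1
B(F, R) = -4*R + 1268/(21*R) (B(F, R) = 4*(R/(-1) + 317/((R*21))) = 4*(R*(-1) + 317/((21*R))) = 4*(-R + 317*(1/(21*R))) = 4*(-R + 317/(21*R)) = -4*R + 1268/(21*R))
1/B(L(m), n) = 1/(-4*√953 + 1268/(21*(√953))) = 1/(-4*√953 + 1268*(√953/953)/21) = 1/(-4*√953 + 1268*√953/20013) = 1/(-78784*√953/20013) = -21*√953/78784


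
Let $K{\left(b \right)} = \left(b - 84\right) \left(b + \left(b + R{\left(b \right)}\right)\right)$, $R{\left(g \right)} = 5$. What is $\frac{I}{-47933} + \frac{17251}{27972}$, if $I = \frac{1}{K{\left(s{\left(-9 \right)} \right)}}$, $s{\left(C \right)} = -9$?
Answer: $\frac{333237540425}{540335096028} \approx 0.61672$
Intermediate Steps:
$K{\left(b \right)} = \left(-84 + b\right) \left(5 + 2 b\right)$ ($K{\left(b \right)} = \left(b - 84\right) \left(b + \left(b + 5\right)\right) = \left(b - 84\right) \left(b + \left(5 + b\right)\right) = \left(-84 + b\right) \left(5 + 2 b\right)$)
$I = \frac{1}{1209}$ ($I = \frac{1}{-420 - -1467 + 2 \left(-9\right)^{2}} = \frac{1}{-420 + 1467 + 2 \cdot 81} = \frac{1}{-420 + 1467 + 162} = \frac{1}{1209} \approx 0.00082713$)
$\frac{I}{-47933} + \frac{17251}{27972} = \frac{1}{1209 \left(-47933\right)} + \frac{17251}{27972} = \frac{1}{1209} \left(- \frac{1}{47933}\right) + 17251 \cdot \frac{1}{27972} = - \frac{1}{57950997} + \frac{17251}{27972} = \frac{333237540425}{540335096028}$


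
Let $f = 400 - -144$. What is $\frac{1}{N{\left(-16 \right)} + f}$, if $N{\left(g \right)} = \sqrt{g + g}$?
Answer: $\frac{17}{9249} - \frac{i \sqrt{2}}{73992} \approx 0.001838 - 1.9113 \cdot 10^{-5} i$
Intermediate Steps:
$N{\left(g \right)} = \sqrt{2} \sqrt{g}$ ($N{\left(g \right)} = \sqrt{2 g} = \sqrt{2} \sqrt{g}$)
$f = 544$ ($f = 400 + 144 = 544$)
$\frac{1}{N{\left(-16 \right)} + f} = \frac{1}{\sqrt{2} \sqrt{-16} + 544} = \frac{1}{\sqrt{2} \cdot 4 i + 544} = \frac{1}{4 i \sqrt{2} + 544} = \frac{1}{544 + 4 i \sqrt{2}}$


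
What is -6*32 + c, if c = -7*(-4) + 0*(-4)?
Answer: -164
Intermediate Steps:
c = 28 (c = 28 + 0 = 28)
-6*32 + c = -6*32 + 28 = -192 + 28 = -164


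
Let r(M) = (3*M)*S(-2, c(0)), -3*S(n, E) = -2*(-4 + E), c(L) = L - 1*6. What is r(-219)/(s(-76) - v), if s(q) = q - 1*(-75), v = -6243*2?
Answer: 876/2497 ≈ 0.35082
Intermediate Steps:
c(L) = -6 + L (c(L) = L - 6 = -6 + L)
S(n, E) = -8/3 + 2*E/3 (S(n, E) = -(-2)*(-4 + E)/3 = -(8 - 2*E)/3 = -8/3 + 2*E/3)
r(M) = -20*M (r(M) = (3*M)*(-8/3 + 2*(-6 + 0)/3) = (3*M)*(-8/3 + (2/3)*(-6)) = (3*M)*(-8/3 - 4) = (3*M)*(-20/3) = -20*M)
v = -12486
s(q) = 75 + q (s(q) = q + 75 = 75 + q)
r(-219)/(s(-76) - v) = (-20*(-219))/((75 - 76) - 1*(-12486)) = 4380/(-1 + 12486) = 4380/12485 = 4380*(1/12485) = 876/2497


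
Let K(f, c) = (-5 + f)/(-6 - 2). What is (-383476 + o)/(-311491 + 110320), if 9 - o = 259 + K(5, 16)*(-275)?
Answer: 383726/201171 ≈ 1.9075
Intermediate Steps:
K(f, c) = 5/8 - f/8 (K(f, c) = (-5 + f)/(-8) = (-5 + f)*(-1/8) = 5/8 - f/8)
o = -250 (o = 9 - (259 + (5/8 - 1/8*5)*(-275)) = 9 - (259 + (5/8 - 5/8)*(-275)) = 9 - (259 + 0*(-275)) = 9 - (259 + 0) = 9 - 1*259 = 9 - 259 = -250)
(-383476 + o)/(-311491 + 110320) = (-383476 - 250)/(-311491 + 110320) = -383726/(-201171) = -383726*(-1/201171) = 383726/201171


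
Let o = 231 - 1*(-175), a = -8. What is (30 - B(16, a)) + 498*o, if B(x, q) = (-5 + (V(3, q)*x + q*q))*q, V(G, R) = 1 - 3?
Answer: 202434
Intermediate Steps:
o = 406 (o = 231 + 175 = 406)
V(G, R) = -2
B(x, q) = q*(-5 + q**2 - 2*x) (B(x, q) = (-5 + (-2*x + q*q))*q = (-5 + (-2*x + q**2))*q = (-5 + (q**2 - 2*x))*q = (-5 + q**2 - 2*x)*q = q*(-5 + q**2 - 2*x))
(30 - B(16, a)) + 498*o = (30 - (-8)*(-5 + (-8)**2 - 2*16)) + 498*406 = (30 - (-8)*(-5 + 64 - 32)) + 202188 = (30 - (-8)*27) + 202188 = (30 - 1*(-216)) + 202188 = (30 + 216) + 202188 = 246 + 202188 = 202434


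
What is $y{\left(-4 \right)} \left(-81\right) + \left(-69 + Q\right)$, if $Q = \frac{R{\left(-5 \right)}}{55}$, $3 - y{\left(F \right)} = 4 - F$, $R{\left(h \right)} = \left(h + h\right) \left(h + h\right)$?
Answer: $\frac{3716}{11} \approx 337.82$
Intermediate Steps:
$R{\left(h \right)} = 4 h^{2}$ ($R{\left(h \right)} = 2 h 2 h = 4 h^{2}$)
$y{\left(F \right)} = -1 + F$ ($y{\left(F \right)} = 3 - \left(4 - F\right) = 3 + \left(-4 + F\right) = -1 + F$)
$Q = \frac{20}{11}$ ($Q = \frac{4 \left(-5\right)^{2}}{55} = 4 \cdot 25 \cdot \frac{1}{55} = 100 \cdot \frac{1}{55} = \frac{20}{11} \approx 1.8182$)
$y{\left(-4 \right)} \left(-81\right) + \left(-69 + Q\right) = \left(-1 - 4\right) \left(-81\right) + \left(-69 + \frac{20}{11}\right) = \left(-5\right) \left(-81\right) - \frac{739}{11} = 405 - \frac{739}{11} = \frac{3716}{11}$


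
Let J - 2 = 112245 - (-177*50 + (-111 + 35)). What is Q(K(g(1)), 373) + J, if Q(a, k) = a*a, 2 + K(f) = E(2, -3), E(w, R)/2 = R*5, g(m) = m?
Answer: 122197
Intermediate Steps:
E(w, R) = 10*R (E(w, R) = 2*(R*5) = 2*(5*R) = 10*R)
K(f) = -32 (K(f) = -2 + 10*(-3) = -2 - 30 = -32)
Q(a, k) = a**2
J = 121173 (J = 2 + (112245 - (-177*50 + (-111 + 35))) = 2 + (112245 - (-8850 - 76)) = 2 + (112245 - 1*(-8926)) = 2 + (112245 + 8926) = 2 + 121171 = 121173)
Q(K(g(1)), 373) + J = (-32)**2 + 121173 = 1024 + 121173 = 122197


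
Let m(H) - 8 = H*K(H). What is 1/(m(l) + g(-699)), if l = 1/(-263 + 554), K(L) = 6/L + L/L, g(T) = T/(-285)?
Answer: 27645/454928 ≈ 0.060768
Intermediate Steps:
g(T) = -T/285 (g(T) = T*(-1/285) = -T/285)
K(L) = 1 + 6/L (K(L) = 6/L + 1 = 1 + 6/L)
l = 1/291 ≈ 0.0034364
m(H) = 14 + H (m(H) = 8 + H*((6 + H)/H) = 8 + (6 + H) = 14 + H)
1/(m(l) + g(-699)) = 1/((14 + 1/291) - 1/285*(-699)) = 1/(4075/291 + 233/95) = 1/(454928/27645) = 27645/454928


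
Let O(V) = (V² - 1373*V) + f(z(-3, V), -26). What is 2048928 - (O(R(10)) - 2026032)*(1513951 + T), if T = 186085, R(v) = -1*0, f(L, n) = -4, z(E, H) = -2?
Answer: 3444336186224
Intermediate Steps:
R(v) = 0
O(V) = -4 + V² - 1373*V (O(V) = (V² - 1373*V) - 4 = -4 + V² - 1373*V)
2048928 - (O(R(10)) - 2026032)*(1513951 + T) = 2048928 - ((-4 + 0² - 1373*0) - 2026032)*(1513951 + 186085) = 2048928 - ((-4 + 0 + 0) - 2026032)*1700036 = 2048928 - (-4 - 2026032)*1700036 = 2048928 - (-2026036)*1700036 = 2048928 - 1*(-3444334137296) = 2048928 + 3444334137296 = 3444336186224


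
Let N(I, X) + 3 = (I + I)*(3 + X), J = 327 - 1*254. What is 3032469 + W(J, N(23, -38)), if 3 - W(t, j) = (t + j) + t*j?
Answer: 3151761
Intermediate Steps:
J = 73 (J = 327 - 254 = 73)
N(I, X) = -3 + 2*I*(3 + X) (N(I, X) = -3 + (I + I)*(3 + X) = -3 + (2*I)*(3 + X) = -3 + 2*I*(3 + X))
W(t, j) = 3 - j - t - j*t (W(t, j) = 3 - ((t + j) + t*j) = 3 - ((j + t) + j*t) = 3 - (j + t + j*t) = 3 + (-j - t - j*t) = 3 - j - t - j*t)
3032469 + W(J, N(23, -38)) = 3032469 + (3 - (-3 + 6*23 + 2*23*(-38)) - 1*73 - 1*(-3 + 6*23 + 2*23*(-38))*73) = 3032469 + (3 - (-3 + 138 - 1748) - 73 - 1*(-3 + 138 - 1748)*73) = 3032469 + (3 - 1*(-1613) - 73 - 1*(-1613)*73) = 3032469 + (3 + 1613 - 73 + 117749) = 3032469 + 119292 = 3151761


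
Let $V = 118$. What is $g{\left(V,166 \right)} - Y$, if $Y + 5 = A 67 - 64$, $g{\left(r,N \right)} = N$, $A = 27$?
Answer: $-1574$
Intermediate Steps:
$Y = 1740$ ($Y = -5 + \left(27 \cdot 67 - 64\right) = -5 + \left(1809 - 64\right) = -5 + 1745 = 1740$)
$g{\left(V,166 \right)} - Y = 166 - 1740 = -1574$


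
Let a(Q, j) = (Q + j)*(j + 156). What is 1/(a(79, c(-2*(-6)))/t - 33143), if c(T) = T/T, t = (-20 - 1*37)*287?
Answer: -16359/542198897 ≈ -3.0172e-5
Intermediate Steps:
t = -16359 (t = (-20 - 37)*287 = -57*287 = -16359)
c(T) = 1
a(Q, j) = (156 + j)*(Q + j) (a(Q, j) = (Q + j)*(156 + j) = (156 + j)*(Q + j))
1/(a(79, c(-2*(-6)))/t - 33143) = 1/((1² + 156*79 + 156*1 + 79*1)/(-16359) - 33143) = 1/((1 + 12324 + 156 + 79)*(-1/16359) - 33143) = 1/(12560*(-1/16359) - 33143) = 1/(-12560/16359 - 33143) = 1/(-542198897/16359) = -16359/542198897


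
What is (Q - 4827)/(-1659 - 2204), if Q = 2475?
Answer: 2352/3863 ≈ 0.60885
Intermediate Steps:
(Q - 4827)/(-1659 - 2204) = (2475 - 4827)/(-1659 - 2204) = -2352/(-3863) = -2352*(-1/3863) = 2352/3863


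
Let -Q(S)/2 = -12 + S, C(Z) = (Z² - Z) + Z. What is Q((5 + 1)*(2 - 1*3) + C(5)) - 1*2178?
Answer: -2192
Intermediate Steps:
C(Z) = Z²
Q(S) = 24 - 2*S (Q(S) = -2*(-12 + S) = 24 - 2*S)
Q((5 + 1)*(2 - 1*3) + C(5)) - 1*2178 = (24 - 2*((5 + 1)*(2 - 1*3) + 5²)) - 1*2178 = (24 - 2*(6*(2 - 3) + 25)) - 2178 = (24 - 2*(6*(-1) + 25)) - 2178 = (24 - 2*(-6 + 25)) - 2178 = (24 - 2*19) - 2178 = (24 - 38) - 2178 = -14 - 2178 = -2192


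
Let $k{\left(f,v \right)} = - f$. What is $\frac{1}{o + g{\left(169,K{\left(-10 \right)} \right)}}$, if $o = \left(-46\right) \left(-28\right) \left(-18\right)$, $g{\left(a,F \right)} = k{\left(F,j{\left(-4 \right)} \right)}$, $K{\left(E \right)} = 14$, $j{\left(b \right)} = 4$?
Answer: $- \frac{1}{23198} \approx -4.3107 \cdot 10^{-5}$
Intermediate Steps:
$g{\left(a,F \right)} = - F$
$o = -23184$ ($o = 1288 \left(-18\right) = -23184$)
$\frac{1}{o + g{\left(169,K{\left(-10 \right)} \right)}} = \frac{1}{-23184 - 14} = \frac{1}{-23198} = - \frac{1}{23198}$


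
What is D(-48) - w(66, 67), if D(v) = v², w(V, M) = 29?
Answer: 2275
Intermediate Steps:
D(-48) - w(66, 67) = (-48)² - 1*29 = 2304 - 29 = 2275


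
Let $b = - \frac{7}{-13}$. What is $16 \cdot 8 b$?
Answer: $\frac{896}{13} \approx 68.923$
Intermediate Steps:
$b = \frac{7}{13}$ ($b = \left(-7\right) \left(- \frac{1}{13}\right) = \frac{7}{13} \approx 0.53846$)
$16 \cdot 8 b = 16 \cdot 8 \cdot \frac{7}{13} = 128 \cdot \frac{7}{13} = \frac{896}{13}$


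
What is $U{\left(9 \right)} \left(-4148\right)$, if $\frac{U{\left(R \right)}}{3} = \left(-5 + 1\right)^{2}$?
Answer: $-199104$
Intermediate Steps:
$U{\left(R \right)} = 48$ ($U{\left(R \right)} = 3 \left(-5 + 1\right)^{2} = 3 \left(-4\right)^{2} = 3 \cdot 16 = 48$)
$U{\left(9 \right)} \left(-4148\right) = 48 \left(-4148\right) = -199104$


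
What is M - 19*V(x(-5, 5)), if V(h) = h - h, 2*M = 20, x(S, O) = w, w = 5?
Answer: 10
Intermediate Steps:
x(S, O) = 5
M = 10 (M = (½)*20 = 10)
V(h) = 0
M - 19*V(x(-5, 5)) = 10 - 19*0 = 10 + 0 = 10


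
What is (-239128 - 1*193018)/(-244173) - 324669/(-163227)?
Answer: 49937766293/13285208757 ≈ 3.7589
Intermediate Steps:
(-239128 - 1*193018)/(-244173) - 324669/(-163227) = (-239128 - 193018)*(-1/244173) - 324669*(-1/163227) = -432146*(-1/244173) + 108223/54409 = 432146/244173 + 108223/54409 = 49937766293/13285208757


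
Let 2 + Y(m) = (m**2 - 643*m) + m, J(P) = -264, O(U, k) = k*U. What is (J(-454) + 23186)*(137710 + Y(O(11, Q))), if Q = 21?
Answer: 980305174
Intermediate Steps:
O(U, k) = U*k
Y(m) = -2 + m**2 - 642*m (Y(m) = -2 + ((m**2 - 643*m) + m) = -2 + (m**2 - 642*m) = -2 + m**2 - 642*m)
(J(-454) + 23186)*(137710 + Y(O(11, Q))) = (-264 + 23186)*(137710 + (-2 + (11*21)**2 - 7062*21)) = 22922*(137710 + (-2 + 231**2 - 642*231)) = 22922*(137710 + (-2 + 53361 - 148302)) = 22922*(137710 - 94943) = 22922*42767 = 980305174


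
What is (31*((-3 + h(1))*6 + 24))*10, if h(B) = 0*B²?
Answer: 1860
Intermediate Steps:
h(B) = 0
(31*((-3 + h(1))*6 + 24))*10 = (31*((-3 + 0)*6 + 24))*10 = (31*(-3*6 + 24))*10 = (31*(-18 + 24))*10 = (31*6)*10 = 186*10 = 1860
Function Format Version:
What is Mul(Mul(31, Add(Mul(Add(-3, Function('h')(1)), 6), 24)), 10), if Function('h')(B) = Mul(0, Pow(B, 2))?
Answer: 1860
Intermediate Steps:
Function('h')(B) = 0
Mul(Mul(31, Add(Mul(Add(-3, Function('h')(1)), 6), 24)), 10) = Mul(Mul(31, Add(Mul(Add(-3, 0), 6), 24)), 10) = Mul(Mul(31, Add(Mul(-3, 6), 24)), 10) = Mul(Mul(31, Add(-18, 24)), 10) = Mul(Mul(31, 6), 10) = Mul(186, 10) = 1860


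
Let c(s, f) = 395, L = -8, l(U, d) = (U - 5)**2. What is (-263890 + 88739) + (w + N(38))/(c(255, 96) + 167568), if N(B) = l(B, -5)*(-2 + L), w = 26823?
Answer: -29418871480/167963 ≈ -1.7515e+5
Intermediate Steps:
l(U, d) = (-5 + U)**2
N(B) = -10*(-5 + B)**2 (N(B) = (-5 + B)**2*(-2 - 8) = (-5 + B)**2*(-10) = -10*(-5 + B)**2)
(-263890 + 88739) + (w + N(38))/(c(255, 96) + 167568) = (-263890 + 88739) + (26823 - 10*(-5 + 38)**2)/(395 + 167568) = -175151 + (26823 - 10*33**2)/167963 = -175151 + (26823 - 10*1089)*(1/167963) = -175151 + (26823 - 10890)*(1/167963) = -175151 + 15933*(1/167963) = -175151 + 15933/167963 = -29418871480/167963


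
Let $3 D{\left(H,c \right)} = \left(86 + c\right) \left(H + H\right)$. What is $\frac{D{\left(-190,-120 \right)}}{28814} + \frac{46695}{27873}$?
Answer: $\frac{244251575}{133855437} \approx 1.8247$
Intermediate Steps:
$D{\left(H,c \right)} = \frac{2 H \left(86 + c\right)}{3}$ ($D{\left(H,c \right)} = \frac{\left(86 + c\right) \left(H + H\right)}{3} = \frac{\left(86 + c\right) 2 H}{3} = \frac{2 H \left(86 + c\right)}{3}$)
$\frac{D{\left(-190,-120 \right)}}{28814} + \frac{46695}{27873} = \frac{\frac{2}{3} \left(-190\right) \left(86 - 120\right)}{28814} + \frac{46695}{27873} = \frac{2}{3} \left(-190\right) \left(-34\right) \frac{1}{28814} + 46695 \cdot \frac{1}{27873} = \frac{12920}{3} \cdot \frac{1}{28814} + \frac{15565}{9291} = \frac{6460}{43221} + \frac{15565}{9291} = \frac{244251575}{133855437}$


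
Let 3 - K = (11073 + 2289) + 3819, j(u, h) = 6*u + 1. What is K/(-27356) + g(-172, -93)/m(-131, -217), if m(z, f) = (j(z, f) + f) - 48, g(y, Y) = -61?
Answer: 351886/512925 ≈ 0.68604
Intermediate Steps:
j(u, h) = 1 + 6*u
K = -17178 (K = 3 - ((11073 + 2289) + 3819) = 3 - (13362 + 3819) = 3 - 1*17181 = 3 - 17181 = -17178)
m(z, f) = -47 + f + 6*z (m(z, f) = ((1 + 6*z) + f) - 48 = (1 + f + 6*z) - 48 = -47 + f + 6*z)
K/(-27356) + g(-172, -93)/m(-131, -217) = -17178/(-27356) - 61/(-47 - 217 + 6*(-131)) = -17178*(-1/27356) - 61/(-47 - 217 - 786) = 1227/1954 - 61/(-1050) = 1227/1954 - 61*(-1/1050) = 1227/1954 + 61/1050 = 351886/512925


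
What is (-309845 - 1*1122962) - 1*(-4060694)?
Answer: 2627887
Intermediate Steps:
(-309845 - 1*1122962) - 1*(-4060694) = (-309845 - 1122962) + 4060694 = -1432807 + 4060694 = 2627887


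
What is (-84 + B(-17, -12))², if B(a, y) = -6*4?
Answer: 11664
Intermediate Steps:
B(a, y) = -24 (B(a, y) = -3*8 = -24)
(-84 + B(-17, -12))² = (-84 - 24)² = (-108)² = 11664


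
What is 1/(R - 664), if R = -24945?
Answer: -1/25609 ≈ -3.9049e-5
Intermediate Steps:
1/(R - 664) = 1/(-24945 - 664) = 1/(-25609) = -1/25609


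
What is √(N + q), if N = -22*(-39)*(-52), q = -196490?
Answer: I*√241106 ≈ 491.03*I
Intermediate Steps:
N = -44616 (N = 858*(-52) = -44616)
√(N + q) = √(-44616 - 196490) = √(-241106) = I*√241106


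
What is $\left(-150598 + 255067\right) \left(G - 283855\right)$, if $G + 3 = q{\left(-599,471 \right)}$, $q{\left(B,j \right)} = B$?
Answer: $-29716938333$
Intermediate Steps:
$G = -602$ ($G = -3 - 599 = -602$)
$\left(-150598 + 255067\right) \left(G - 283855\right) = \left(-150598 + 255067\right) \left(-602 - 283855\right) = 104469 \left(-284457\right) = -29716938333$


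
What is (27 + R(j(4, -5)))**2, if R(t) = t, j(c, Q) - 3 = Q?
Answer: 625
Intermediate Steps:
j(c, Q) = 3 + Q
(27 + R(j(4, -5)))**2 = (27 + (3 - 5))**2 = (27 - 2)**2 = 25**2 = 625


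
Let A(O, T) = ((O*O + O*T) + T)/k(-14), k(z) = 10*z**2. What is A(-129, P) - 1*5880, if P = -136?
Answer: -11490751/1960 ≈ -5862.6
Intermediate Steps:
A(O, T) = T/1960 + O**2/1960 + O*T/1960 (A(O, T) = ((O*O + O*T) + T)/((10*(-14)**2)) = ((O**2 + O*T) + T)/((10*196)) = (T + O**2 + O*T)/1960 = (T + O**2 + O*T)*(1/1960) = T/1960 + O**2/1960 + O*T/1960)
A(-129, P) - 1*5880 = ((1/1960)*(-136) + (1/1960)*(-129)**2 + (1/1960)*(-129)*(-136)) - 1*5880 = (-17/245 + (1/1960)*16641 + 2193/245) - 5880 = (-17/245 + 16641/1960 + 2193/245) - 5880 = 34049/1960 - 5880 = -11490751/1960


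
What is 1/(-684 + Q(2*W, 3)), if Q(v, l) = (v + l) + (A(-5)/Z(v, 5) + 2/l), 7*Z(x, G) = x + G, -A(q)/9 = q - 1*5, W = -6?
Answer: -3/2347 ≈ -0.0012782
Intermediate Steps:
A(q) = 45 - 9*q (A(q) = -9*(q - 1*5) = -9*(q - 5) = -9*(-5 + q) = 45 - 9*q)
Z(x, G) = G/7 + x/7 (Z(x, G) = (x + G)/7 = (G + x)/7 = G/7 + x/7)
Q(v, l) = l + v + 2/l + 90/(5/7 + v/7) (Q(v, l) = (v + l) + ((45 - 9*(-5))/((⅐)*5 + v/7) + 2/l) = (l + v) + ((45 + 45)/(5/7 + v/7) + 2/l) = (l + v) + (90/(5/7 + v/7) + 2/l) = (l + v) + (2/l + 90/(5/7 + v/7)) = l + v + 2/l + 90/(5/7 + v/7))
1/(-684 + Q(2*W, 3)) = 1/(-684 + (10 + 2*(2*(-6)) + 630*3 + 3*(5 + 2*(-6))*(3 + 2*(-6)))/(3*(5 + 2*(-6)))) = 1/(-684 + (10 + 2*(-12) + 1890 + 3*(5 - 12)*(3 - 12))/(3*(5 - 12))) = 1/(-684 + (⅓)*(10 - 24 + 1890 + 3*(-7)*(-9))/(-7)) = 1/(-684 + (⅓)*(-⅐)*(10 - 24 + 1890 + 189)) = 1/(-684 + (⅓)*(-⅐)*2065) = 1/(-684 - 295/3) = 1/(-2347/3) = -3/2347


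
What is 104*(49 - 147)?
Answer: -10192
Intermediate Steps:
104*(49 - 147) = 104*(-98) = -10192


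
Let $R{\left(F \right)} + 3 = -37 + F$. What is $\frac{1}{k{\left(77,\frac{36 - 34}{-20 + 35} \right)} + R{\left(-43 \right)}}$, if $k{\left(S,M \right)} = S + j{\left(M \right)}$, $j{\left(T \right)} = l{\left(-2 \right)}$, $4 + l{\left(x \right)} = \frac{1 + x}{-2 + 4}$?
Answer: $- \frac{2}{21} \approx -0.095238$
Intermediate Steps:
$l{\left(x \right)} = - \frac{7}{2} + \frac{x}{2}$ ($l{\left(x \right)} = -4 + \frac{1 + x}{-2 + 4} = -4 + \frac{1 + x}{2} = -4 + \left(1 + x\right) \frac{1}{2} = -4 + \left(\frac{1}{2} + \frac{x}{2}\right) = - \frac{7}{2} + \frac{x}{2}$)
$j{\left(T \right)} = - \frac{9}{2}$ ($j{\left(T \right)} = - \frac{7}{2} + \frac{1}{2} \left(-2\right) = - \frac{7}{2} - 1 = - \frac{9}{2}$)
$k{\left(S,M \right)} = - \frac{9}{2} + S$ ($k{\left(S,M \right)} = S - \frac{9}{2} = - \frac{9}{2} + S$)
$R{\left(F \right)} = -40 + F$ ($R{\left(F \right)} = -3 + \left(-37 + F\right) = -40 + F$)
$\frac{1}{k{\left(77,\frac{36 - 34}{-20 + 35} \right)} + R{\left(-43 \right)}} = \frac{1}{\left(- \frac{9}{2} + 77\right) - 83} = \frac{1}{\frac{145}{2} - 83} = \frac{1}{- \frac{21}{2}} = - \frac{2}{21}$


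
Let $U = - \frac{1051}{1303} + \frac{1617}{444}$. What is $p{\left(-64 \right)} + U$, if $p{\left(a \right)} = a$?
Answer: $- \frac{11795247}{192844} \approx -61.165$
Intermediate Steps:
$U = \frac{546769}{192844}$ ($U = \left(-1051\right) \frac{1}{1303} + 1617 \cdot \frac{1}{444} = - \frac{1051}{1303} + \frac{539}{148} = \frac{546769}{192844} \approx 2.8353$)
$p{\left(-64 \right)} + U = -64 + \frac{546769}{192844} = - \frac{11795247}{192844}$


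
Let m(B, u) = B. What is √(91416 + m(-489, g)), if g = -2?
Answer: 3*√10103 ≈ 301.54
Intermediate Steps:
√(91416 + m(-489, g)) = √(91416 - 489) = √90927 = 3*√10103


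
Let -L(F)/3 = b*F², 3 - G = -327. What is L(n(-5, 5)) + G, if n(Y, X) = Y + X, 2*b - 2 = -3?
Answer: 330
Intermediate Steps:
b = -½ (b = 1 + (½)*(-3) = 1 - 3/2 = -½ ≈ -0.50000)
G = 330 (G = 3 - 1*(-327) = 3 + 327 = 330)
n(Y, X) = X + Y
L(F) = 3*F²/2 (L(F) = -(-3)*F²/2 = 3*F²/2)
L(n(-5, 5)) + G = 3*(5 - 5)²/2 + 330 = (3/2)*0² + 330 = (3/2)*0 + 330 = 0 + 330 = 330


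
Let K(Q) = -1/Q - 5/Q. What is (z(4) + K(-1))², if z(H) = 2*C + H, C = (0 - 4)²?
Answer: 1764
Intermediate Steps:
K(Q) = -6/Q
C = 16 (C = (-4)² = 16)
z(H) = 32 + H (z(H) = 2*16 + H = 32 + H)
(z(4) + K(-1))² = ((32 + 4) - 6/(-1))² = (36 - 6*(-1))² = (36 + 6)² = 42² = 1764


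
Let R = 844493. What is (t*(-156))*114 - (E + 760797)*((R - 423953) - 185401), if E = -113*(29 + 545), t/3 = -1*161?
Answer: -163632870293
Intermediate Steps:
t = -483 (t = 3*(-1*161) = 3*(-161) = -483)
E = -64862 (E = -113*574 = -64862)
(t*(-156))*114 - (E + 760797)*((R - 423953) - 185401) = -483*(-156)*114 - (-64862 + 760797)*((844493 - 423953) - 185401) = 75348*114 - 695935*(420540 - 185401) = 8589672 - 695935*235139 = 8589672 - 1*163641459965 = 8589672 - 163641459965 = -163632870293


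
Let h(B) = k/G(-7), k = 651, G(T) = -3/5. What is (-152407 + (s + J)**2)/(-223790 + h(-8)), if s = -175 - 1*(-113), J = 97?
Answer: 151182/224875 ≈ 0.67229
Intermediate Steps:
G(T) = -3/5 (G(T) = -3*1/5 = -3/5)
s = -62 (s = -175 + 113 = -62)
h(B) = -1085 (h(B) = 651/(-3/5) = 651*(-5/3) = -1085)
(-152407 + (s + J)**2)/(-223790 + h(-8)) = (-152407 + (-62 + 97)**2)/(-223790 - 1085) = (-152407 + 35**2)/(-224875) = (-152407 + 1225)*(-1/224875) = -151182*(-1/224875) = 151182/224875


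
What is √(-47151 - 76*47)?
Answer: I*√50723 ≈ 225.22*I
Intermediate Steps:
√(-47151 - 76*47) = √(-47151 - 3572) = √(-50723) = I*√50723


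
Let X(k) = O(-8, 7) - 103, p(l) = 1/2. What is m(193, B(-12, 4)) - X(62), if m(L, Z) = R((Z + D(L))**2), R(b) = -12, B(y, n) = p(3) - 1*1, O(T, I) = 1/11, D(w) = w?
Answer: 1000/11 ≈ 90.909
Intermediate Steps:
p(l) = 1/2
O(T, I) = 1/11
B(y, n) = -1/2 (B(y, n) = 1/2 - 1*1 = 1/2 - 1 = -1/2)
m(L, Z) = -12
X(k) = -1132/11 (X(k) = 1/11 - 103 = -1132/11)
m(193, B(-12, 4)) - X(62) = -12 - 1*(-1132/11) = -12 + 1132/11 = 1000/11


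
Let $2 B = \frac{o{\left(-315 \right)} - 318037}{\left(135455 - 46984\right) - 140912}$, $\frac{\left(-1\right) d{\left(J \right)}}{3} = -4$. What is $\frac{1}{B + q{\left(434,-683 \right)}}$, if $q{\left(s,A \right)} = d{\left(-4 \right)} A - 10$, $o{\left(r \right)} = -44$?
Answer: $- \frac{458}{3756959} \approx -0.00012191$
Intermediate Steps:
$d{\left(J \right)} = 12$ ($d{\left(J \right)} = \left(-3\right) \left(-4\right) = 12$)
$q{\left(s,A \right)} = -10 + 12 A$ ($q{\left(s,A \right)} = 12 A - 10 = -10 + 12 A$)
$B = \frac{1389}{458}$ ($B = \frac{\left(-44 - 318037\right) \frac{1}{\left(135455 - 46984\right) - 140912}}{2} = \frac{\left(-318081\right) \frac{1}{88471 - 140912}}{2} = \frac{\left(-318081\right) \frac{1}{-52441}}{2} = \frac{\left(-318081\right) \left(- \frac{1}{52441}\right)}{2} = \frac{1}{2} \cdot \frac{1389}{229} = \frac{1389}{458} \approx 3.0328$)
$\frac{1}{B + q{\left(434,-683 \right)}} = \frac{1}{\frac{1389}{458} + \left(-10 + 12 \left(-683\right)\right)} = \frac{1}{\frac{1389}{458} - 8206} = \frac{1}{- \frac{3756959}{458}} = - \frac{458}{3756959}$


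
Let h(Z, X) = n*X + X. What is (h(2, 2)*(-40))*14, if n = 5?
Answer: -6720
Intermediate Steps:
h(Z, X) = 6*X (h(Z, X) = 5*X + X = 6*X)
(h(2, 2)*(-40))*14 = ((6*2)*(-40))*14 = (12*(-40))*14 = -480*14 = -6720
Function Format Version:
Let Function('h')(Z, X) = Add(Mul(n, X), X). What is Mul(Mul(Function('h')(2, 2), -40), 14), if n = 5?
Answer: -6720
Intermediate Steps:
Function('h')(Z, X) = Mul(6, X) (Function('h')(Z, X) = Add(Mul(5, X), X) = Mul(6, X))
Mul(Mul(Function('h')(2, 2), -40), 14) = Mul(Mul(Mul(6, 2), -40), 14) = Mul(Mul(12, -40), 14) = Mul(-480, 14) = -6720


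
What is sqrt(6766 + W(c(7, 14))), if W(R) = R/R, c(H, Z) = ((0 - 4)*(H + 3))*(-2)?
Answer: sqrt(6767) ≈ 82.262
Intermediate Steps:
c(H, Z) = 24 + 8*H (c(H, Z) = -4*(3 + H)*(-2) = (-12 - 4*H)*(-2) = 24 + 8*H)
W(R) = 1
sqrt(6766 + W(c(7, 14))) = sqrt(6766 + 1) = sqrt(6767)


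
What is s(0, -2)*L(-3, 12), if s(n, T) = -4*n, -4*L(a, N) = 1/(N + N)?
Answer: 0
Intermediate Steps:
L(a, N) = -1/(8*N) (L(a, N) = -1/(4*(N + N)) = -1/(2*N)/4 = -1/(8*N))
s(0, -2)*L(-3, 12) = (-4*0)*(-⅛/12) = 0*(-⅛*1/12) = 0*(-1/96) = 0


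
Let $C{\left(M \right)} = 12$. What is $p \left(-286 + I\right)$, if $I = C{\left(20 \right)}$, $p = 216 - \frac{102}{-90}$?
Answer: $- \frac{892418}{15} \approx -59495.0$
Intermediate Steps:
$p = \frac{3257}{15}$ ($p = 216 - - \frac{17}{15} = 216 + \frac{17}{15} = \frac{3257}{15} \approx 217.13$)
$I = 12$
$p \left(-286 + I\right) = \frac{3257 \left(-286 + 12\right)}{15} = \frac{3257}{15} \left(-274\right) = - \frac{892418}{15}$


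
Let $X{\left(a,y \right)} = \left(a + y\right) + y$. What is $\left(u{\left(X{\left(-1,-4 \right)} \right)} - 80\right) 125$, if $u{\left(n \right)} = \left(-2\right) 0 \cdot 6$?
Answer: $-10000$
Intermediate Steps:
$X{\left(a,y \right)} = a + 2 y$
$u{\left(n \right)} = 0$ ($u{\left(n \right)} = 0 \cdot 6 = 0$)
$\left(u{\left(X{\left(-1,-4 \right)} \right)} - 80\right) 125 = \left(0 - 80\right) 125 = \left(-80\right) 125 = -10000$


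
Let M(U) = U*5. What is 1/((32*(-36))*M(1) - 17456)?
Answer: -1/23216 ≈ -4.3074e-5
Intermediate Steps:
M(U) = 5*U
1/((32*(-36))*M(1) - 17456) = 1/((32*(-36))*(5*1) - 17456) = 1/(-1152*5 - 17456) = 1/(-5760 - 17456) = 1/(-23216) = -1/23216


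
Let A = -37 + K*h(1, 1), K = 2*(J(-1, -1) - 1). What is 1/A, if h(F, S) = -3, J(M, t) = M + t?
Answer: -1/19 ≈ -0.052632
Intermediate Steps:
K = -6 (K = 2*((-1 - 1) - 1) = 2*(-2 - 1) = 2*(-3) = -6)
A = -19 (A = -37 - 6*(-3) = -37 + 18 = -19)
1/A = 1/(-19) = -1/19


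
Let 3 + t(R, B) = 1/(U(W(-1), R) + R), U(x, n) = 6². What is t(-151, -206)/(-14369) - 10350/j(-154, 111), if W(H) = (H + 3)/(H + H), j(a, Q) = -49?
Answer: 17102719204/80969315 ≈ 211.22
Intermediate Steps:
W(H) = (3 + H)/(2*H) (W(H) = (3 + H)/((2*H)) = (3 + H)*(1/(2*H)) = (3 + H)/(2*H))
U(x, n) = 36
t(R, B) = -3 + 1/(36 + R)
t(-151, -206)/(-14369) - 10350/j(-154, 111) = ((-107 - 3*(-151))/(36 - 151))/(-14369) - 10350/(-49) = ((-107 + 453)/(-115))*(-1/14369) - 10350*(-1/49) = -1/115*346*(-1/14369) + 10350/49 = -346/115*(-1/14369) + 10350/49 = 346/1652435 + 10350/49 = 17102719204/80969315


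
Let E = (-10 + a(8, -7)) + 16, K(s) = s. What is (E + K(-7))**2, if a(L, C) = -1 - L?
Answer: 100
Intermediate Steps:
E = -3 (E = (-10 + (-1 - 1*8)) + 16 = (-10 + (-1 - 8)) + 16 = (-10 - 9) + 16 = -19 + 16 = -3)
(E + K(-7))**2 = (-3 - 7)**2 = (-10)**2 = 100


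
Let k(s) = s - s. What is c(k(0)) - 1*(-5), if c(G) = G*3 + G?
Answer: 5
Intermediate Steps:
k(s) = 0
c(G) = 4*G (c(G) = 3*G + G = 4*G)
c(k(0)) - 1*(-5) = 4*0 - 1*(-5) = 0 + 5 = 5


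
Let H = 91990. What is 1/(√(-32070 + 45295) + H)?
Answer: 1/92105 ≈ 1.0857e-5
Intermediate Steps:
1/(√(-32070 + 45295) + H) = 1/(√(-32070 + 45295) + 91990) = 1/(√13225 + 91990) = 1/(115 + 91990) = 1/92105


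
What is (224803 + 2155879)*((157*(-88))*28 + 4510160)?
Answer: 9816294658784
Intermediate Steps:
(224803 + 2155879)*((157*(-88))*28 + 4510160) = 2380682*(-13816*28 + 4510160) = 2380682*(-386848 + 4510160) = 2380682*4123312 = 9816294658784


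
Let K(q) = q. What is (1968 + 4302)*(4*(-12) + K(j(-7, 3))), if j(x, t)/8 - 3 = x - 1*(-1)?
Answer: -451440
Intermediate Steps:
j(x, t) = 32 + 8*x (j(x, t) = 24 + 8*(x - 1*(-1)) = 24 + 8*(x + 1) = 24 + 8*(1 + x) = 24 + (8 + 8*x) = 32 + 8*x)
(1968 + 4302)*(4*(-12) + K(j(-7, 3))) = (1968 + 4302)*(4*(-12) + (32 + 8*(-7))) = 6270*(-48 + (32 - 56)) = 6270*(-48 - 24) = 6270*(-72) = -451440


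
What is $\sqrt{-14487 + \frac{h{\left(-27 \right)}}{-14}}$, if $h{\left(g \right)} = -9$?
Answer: $\frac{i \sqrt{2839326}}{14} \approx 120.36 i$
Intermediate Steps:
$\sqrt{-14487 + \frac{h{\left(-27 \right)}}{-14}} = \sqrt{-14487 + \frac{1}{-14} \left(-9\right)} = \sqrt{-14487 - - \frac{9}{14}} = \sqrt{-14487 + \frac{9}{14}} = \sqrt{- \frac{202809}{14}} = \frac{i \sqrt{2839326}}{14}$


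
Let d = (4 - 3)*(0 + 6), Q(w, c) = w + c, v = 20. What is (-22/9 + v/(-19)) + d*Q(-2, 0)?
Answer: -2650/171 ≈ -15.497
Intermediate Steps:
Q(w, c) = c + w
d = 6 (d = 1*6 = 6)
(-22/9 + v/(-19)) + d*Q(-2, 0) = (-22/9 + 20/(-19)) + 6*(0 - 2) = (-22*⅑ + 20*(-1/19)) + 6*(-2) = (-22/9 - 20/19) - 12 = -598/171 - 12 = -2650/171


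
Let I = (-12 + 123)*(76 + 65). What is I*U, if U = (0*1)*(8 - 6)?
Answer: 0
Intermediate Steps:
I = 15651 (I = 111*141 = 15651)
U = 0 (U = 0*2 = 0)
I*U = 15651*0 = 0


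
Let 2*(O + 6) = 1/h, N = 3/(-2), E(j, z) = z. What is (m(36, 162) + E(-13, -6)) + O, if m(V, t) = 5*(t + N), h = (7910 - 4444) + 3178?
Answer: 10504165/13288 ≈ 790.50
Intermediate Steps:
h = 6644 (h = 3466 + 3178 = 6644)
N = -3/2 (N = 3*(-½) = -3/2 ≈ -1.5000)
m(V, t) = -15/2 + 5*t (m(V, t) = 5*(t - 3/2) = 5*(-3/2 + t) = -15/2 + 5*t)
O = -79727/13288 (O = -6 + (½)/6644 = -6 + (½)*(1/6644) = -6 + 1/13288 = -79727/13288 ≈ -5.9999)
(m(36, 162) + E(-13, -6)) + O = ((-15/2 + 5*162) - 6) - 79727/13288 = ((-15/2 + 810) - 6) - 79727/13288 = (1605/2 - 6) - 79727/13288 = 1593/2 - 79727/13288 = 10504165/13288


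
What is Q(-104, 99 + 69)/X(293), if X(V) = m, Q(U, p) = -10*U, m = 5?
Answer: 208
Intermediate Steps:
X(V) = 5
Q(-104, 99 + 69)/X(293) = -10*(-104)/5 = 1040*(⅕) = 208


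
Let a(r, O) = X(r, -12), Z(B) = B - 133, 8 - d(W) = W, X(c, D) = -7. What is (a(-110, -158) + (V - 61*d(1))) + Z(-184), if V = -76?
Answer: -827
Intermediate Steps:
d(W) = 8 - W
Z(B) = -133 + B
a(r, O) = -7
(a(-110, -158) + (V - 61*d(1))) + Z(-184) = (-7 + (-76 - 61*(8 - 1*1))) + (-133 - 184) = (-7 + (-76 - 61*(8 - 1))) - 317 = (-7 + (-76 - 61*7)) - 317 = (-7 + (-76 - 427)) - 317 = (-7 - 503) - 317 = -510 - 317 = -827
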